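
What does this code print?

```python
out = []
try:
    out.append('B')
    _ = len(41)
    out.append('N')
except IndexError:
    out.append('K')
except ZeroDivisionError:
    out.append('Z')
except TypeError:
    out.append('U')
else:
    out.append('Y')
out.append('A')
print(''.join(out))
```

Execution trace: 'B' (try body) → 'U' (except TypeError) → 'A' (after the try/except). Output: BUA

Answer: BUA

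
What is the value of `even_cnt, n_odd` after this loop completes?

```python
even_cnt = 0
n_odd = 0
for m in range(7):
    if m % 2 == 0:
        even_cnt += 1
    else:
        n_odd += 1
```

Count evens and odds in range(7)
`even_cnt, n_odd` takes the values: (0, 0) → (1, 0) → (1, 1) → (2, 1) → (2, 2) → (3, 2) → (3, 3) → (4, 3)

Answer: 4, 3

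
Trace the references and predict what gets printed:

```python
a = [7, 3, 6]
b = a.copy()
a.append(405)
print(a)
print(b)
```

Key concept: list.copy() creates independent copy.
Step by step:
`a = [7, 3, 6]` → a = [7, 3, 6]
`b = a.copy()` → b = [7, 3, 6]
`a.append(405)` → a = [7, 3, 6, 405]
`print(a)` → prints [7, 3, 6, 405]
`print(b)` → prints [7, 3, 6]

Answer:
[7, 3, 6, 405]
[7, 3, 6]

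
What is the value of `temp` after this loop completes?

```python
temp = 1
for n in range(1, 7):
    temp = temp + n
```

Start at 1, add 1 through 6
`temp` takes the values: 1 → 2 → 4 → 7 → 11 → 16 → 22

Answer: 22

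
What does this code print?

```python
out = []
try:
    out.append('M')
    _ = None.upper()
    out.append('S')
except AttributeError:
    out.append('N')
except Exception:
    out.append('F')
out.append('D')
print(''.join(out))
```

Execution trace: 'M' (try body) → 'N' (except AttributeError) → 'D' (after the try/except). Output: MND

Answer: MND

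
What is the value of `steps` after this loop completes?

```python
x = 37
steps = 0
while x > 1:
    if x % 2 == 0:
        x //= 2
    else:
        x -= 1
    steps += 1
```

Steps to reduce 37 to 1
`steps` takes the values: 0 → 1 → 2 → 3 → 4 → 5 → 6 → 7

Answer: 7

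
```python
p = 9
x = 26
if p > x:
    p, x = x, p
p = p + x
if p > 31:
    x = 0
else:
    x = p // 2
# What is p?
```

Trace:
`p = 9` → p = 9
`x = 26` → x = 26
`if p > x: ...` → p > x is False → no variable changes
`p = p + x` → p = 35
`if p > 31: ...` → p > 31 is True → x = 0
So p = 35

Answer: 35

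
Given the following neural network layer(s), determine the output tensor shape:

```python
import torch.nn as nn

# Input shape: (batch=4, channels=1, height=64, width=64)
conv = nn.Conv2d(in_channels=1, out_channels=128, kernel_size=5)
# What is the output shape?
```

Input: (4, 1, 64, 64) -> Output: (4, 128, 60, 60)

Answer: (4, 128, 60, 60)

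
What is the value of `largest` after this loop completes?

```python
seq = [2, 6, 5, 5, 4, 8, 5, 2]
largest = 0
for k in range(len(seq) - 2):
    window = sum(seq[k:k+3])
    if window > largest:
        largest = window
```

Max sum of 3-element window in [2, 6, 5, 5, 4, 8, 5, 2]
`largest` takes the values: 0 → 13 → 16 → 17

Answer: 17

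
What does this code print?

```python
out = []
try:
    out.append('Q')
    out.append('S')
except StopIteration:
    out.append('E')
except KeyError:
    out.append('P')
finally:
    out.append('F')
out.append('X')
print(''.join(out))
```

Execution trace: 'Q' (try body) → 'S' (try body, no exception) → 'F' (finally) → 'X' (after the try/except). Output: QSFX

Answer: QSFX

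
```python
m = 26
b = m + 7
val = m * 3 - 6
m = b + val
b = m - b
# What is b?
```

Trace:
`m = 26` → m = 26
`b = m + 7` → b = 33
`val = m * 3 - 6` → val = 72
`m = b + val` → m = 105
`b = m - b` → b = 72
So b = 72

Answer: 72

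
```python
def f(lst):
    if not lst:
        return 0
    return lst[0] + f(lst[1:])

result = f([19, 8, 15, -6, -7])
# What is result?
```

19 + 8 + 15 + (-6) + (-7) + 0 = 29

Answer: 29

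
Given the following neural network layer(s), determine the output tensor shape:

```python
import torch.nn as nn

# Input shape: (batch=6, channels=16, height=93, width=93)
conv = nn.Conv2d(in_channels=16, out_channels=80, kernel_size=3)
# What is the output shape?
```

Input: (6, 16, 93, 93) -> Output: (6, 80, 91, 91)

Answer: (6, 80, 91, 91)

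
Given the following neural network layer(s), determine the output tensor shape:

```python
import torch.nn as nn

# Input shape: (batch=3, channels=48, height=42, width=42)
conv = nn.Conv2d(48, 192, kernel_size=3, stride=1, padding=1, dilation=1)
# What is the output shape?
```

Input: (3, 48, 42, 42) -> Output: (3, 192, 42, 42)

Answer: (3, 192, 42, 42)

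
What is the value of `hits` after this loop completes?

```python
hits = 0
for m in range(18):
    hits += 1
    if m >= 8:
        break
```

Loop breaks when m reaches 8, hits is 9
`hits` takes the values: 0 → 1 → 2 → 3 → 4 → 5 → 6 → 7 → 8 → 9

Answer: 9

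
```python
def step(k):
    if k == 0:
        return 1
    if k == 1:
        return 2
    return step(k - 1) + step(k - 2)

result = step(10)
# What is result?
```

Build up from base cases: step(0)=1, step(1)=2, step(2)=3, step(3)=5, step(4)=8, step(5)=13, step(6)=21, ..., step(10)=144

Answer: 144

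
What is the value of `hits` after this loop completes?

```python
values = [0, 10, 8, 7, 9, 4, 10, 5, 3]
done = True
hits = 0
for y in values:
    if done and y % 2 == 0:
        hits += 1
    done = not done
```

Count even values at even positions
`hits` takes the values: 0 → 1 → 2 → 3

Answer: 3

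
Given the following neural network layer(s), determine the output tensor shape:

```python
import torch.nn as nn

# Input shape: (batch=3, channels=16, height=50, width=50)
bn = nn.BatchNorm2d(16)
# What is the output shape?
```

Input: (3, 16, 50, 50) -> Output: (3, 16, 50, 50)

Answer: (3, 16, 50, 50)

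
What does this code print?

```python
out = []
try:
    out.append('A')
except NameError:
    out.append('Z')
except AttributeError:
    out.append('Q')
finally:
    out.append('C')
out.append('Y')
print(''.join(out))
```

Execution trace: 'A' (try body, no exception) → 'C' (finally) → 'Y' (after the try/except). Output: ACY

Answer: ACY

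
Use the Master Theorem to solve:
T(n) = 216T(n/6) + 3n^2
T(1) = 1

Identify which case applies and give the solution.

a=216, b=6, f(n)=3n^2. log_6(216) = 3. Since c=2 < 3, Case 1 applies: T(n) = Θ(n^log_b(a)) = O(n^3).

Answer: O(n^3) - Case 1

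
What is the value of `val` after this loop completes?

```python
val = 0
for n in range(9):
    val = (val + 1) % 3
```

Increment mod 3, 9 times = 0
`val` takes the values: 0 → 1 → 2 → 0 → 1 → 2 → 0 → 1 → 2 → 0

Answer: 0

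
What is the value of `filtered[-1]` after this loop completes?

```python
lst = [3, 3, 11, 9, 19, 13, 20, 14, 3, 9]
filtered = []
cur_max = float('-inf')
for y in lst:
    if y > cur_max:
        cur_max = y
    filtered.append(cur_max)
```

Running max ends at 20
`filtered` takes the values: [] → [3] → [3, 3] → [3, 3, 11] → [3, 3, 11, 11] → [3, 3, 11, 11, 19] → [3, 3, 11, 11, 19, 19] → [3, 3, 11, 11, 19, 19, 20] → [3, 3, 11, 11, 19, 19, 20, 20] → [3, 3, 11, 11, 19, 19, 20, 20, 20] → [3, 3, 11, 11, 19, 19, 20, 20, 20, 20]
So `filtered[-1]` = 20

Answer: 20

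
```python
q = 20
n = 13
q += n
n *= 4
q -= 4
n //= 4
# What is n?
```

Trace:
`q = 20` → q = 20
`n = 13` → n = 13
`q += n` → q = 33
`n *= 4` → n = 52
`q -= 4` → q = 29
`n //= 4` → n = 13
So n = 13

Answer: 13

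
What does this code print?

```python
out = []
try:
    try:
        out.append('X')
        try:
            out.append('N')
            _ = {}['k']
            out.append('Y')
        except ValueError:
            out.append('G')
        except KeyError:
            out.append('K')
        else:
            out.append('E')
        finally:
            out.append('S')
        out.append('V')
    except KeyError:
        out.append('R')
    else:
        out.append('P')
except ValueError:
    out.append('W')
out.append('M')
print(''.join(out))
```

Execution trace: 'X' (try body) → 'N' (inner try body) → 'K' (inner except KeyError) → 'S' (inner finally) → 'V' (try body, no exception) → 'P' (else) → 'M' (after the try/except). Output: XNKSVPM

Answer: XNKSVPM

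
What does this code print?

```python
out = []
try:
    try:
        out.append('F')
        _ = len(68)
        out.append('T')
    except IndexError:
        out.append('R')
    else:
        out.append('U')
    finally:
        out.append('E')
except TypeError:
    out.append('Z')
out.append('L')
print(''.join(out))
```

Execution trace: 'F' (inner try body) → 'E' (inner finally) → 'Z' (outer except TypeError) → 'L' (after the try/except). Output: FEZL

Answer: FEZL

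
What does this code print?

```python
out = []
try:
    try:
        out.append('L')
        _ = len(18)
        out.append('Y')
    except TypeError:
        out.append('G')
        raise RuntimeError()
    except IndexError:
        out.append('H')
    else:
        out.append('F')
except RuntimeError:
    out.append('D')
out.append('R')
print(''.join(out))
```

Execution trace: 'L' (inner try body) → 'G' (inner except TypeError) → 'D' (outer except RuntimeError) → 'R' (after the try/except). Output: LGDR

Answer: LGDR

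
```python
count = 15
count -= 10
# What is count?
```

Trace:
`count = 15` → count = 15
`count -= 10` → count = 5
So count = 5

Answer: 5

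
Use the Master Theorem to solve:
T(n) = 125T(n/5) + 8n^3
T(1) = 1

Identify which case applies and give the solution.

a=125, b=5, f(n)=8n^3. log_5(125) = 3. Since c=3 = 3, Case 2 applies: T(n) = Θ(n^log_b(a) · log n) = O(n^3 log n).

Answer: O(n^3 log n) - Case 2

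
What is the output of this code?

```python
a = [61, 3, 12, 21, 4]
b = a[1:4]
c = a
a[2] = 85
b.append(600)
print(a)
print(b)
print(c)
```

Key concept: slice vs alias.
Step by step:
`a = [61, 3, 12, 21, 4]` → a = [61, 3, 12, 21, 4]
`b = a[1:4]` → b = [3, 12, 21]
`c = a` → c = [61, 3, 12, 21, 4] (same object as a)
`a[2] = 85` → a = [61, 3, 85, 21, 4] (same object as c); c = [61, 3, 85, 21, 4] (same object as a)
`b.append(600)` → b = [3, 12, 21, 600]
`print(a)` → prints [61, 3, 85, 21, 4]
`print(b)` → prints [3, 12, 21, 600]
`print(c)` → prints [61, 3, 85, 21, 4]

Answer:
[61, 3, 85, 21, 4]
[3, 12, 21, 600]
[61, 3, 85, 21, 4]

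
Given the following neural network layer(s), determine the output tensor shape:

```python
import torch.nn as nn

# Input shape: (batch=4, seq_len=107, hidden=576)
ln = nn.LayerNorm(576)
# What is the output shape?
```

Input: (4, 107, 576) -> Output: (4, 107, 576)

Answer: (4, 107, 576)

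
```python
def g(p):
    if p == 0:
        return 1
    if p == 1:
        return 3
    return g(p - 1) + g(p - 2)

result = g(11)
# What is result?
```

Build up from base cases: g(0)=1, g(1)=3, g(2)=4, g(3)=7, g(4)=11, g(5)=18, g(6)=29, ..., g(11)=322

Answer: 322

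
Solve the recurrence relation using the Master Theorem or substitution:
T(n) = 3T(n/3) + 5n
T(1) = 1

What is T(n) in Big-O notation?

By Master Theorem: a=3, b=3, f(n)=5n. Since log_3(3) = 1 and f(n) = Θ(n^1), Case 2 applies. T(n) = O(n log n).

Answer: O(n log n)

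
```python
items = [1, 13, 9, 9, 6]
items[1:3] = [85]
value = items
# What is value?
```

Trace:
`items = [1, 13, 9, 9, 6]` → items = [1, 13, 9, 9, 6]
`items[1:3] = [85]` → items = [1, 85, 9, 6]
`value = items` → value = [1, 85, 9, 6]
So value = [1, 85, 9, 6]

Answer: [1, 85, 9, 6]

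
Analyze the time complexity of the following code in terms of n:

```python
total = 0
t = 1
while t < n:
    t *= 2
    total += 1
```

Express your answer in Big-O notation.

Each loop level contributes: log n. Multiplying the contributions gives O(log n).

Answer: O(log n)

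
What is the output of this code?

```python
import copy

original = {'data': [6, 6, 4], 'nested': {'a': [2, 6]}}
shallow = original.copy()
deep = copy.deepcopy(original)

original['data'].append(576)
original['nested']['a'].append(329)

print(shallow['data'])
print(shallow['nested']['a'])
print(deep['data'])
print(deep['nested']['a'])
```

Key concept: comparing shallow vs deep copy.
Step by step:
`original = {'data': [6, 6, 4], 'nested': {'a': [2, 6]}}` → original = {'data': [6, 6, 4], 'nested': {'a': [2, 6]}}
`shallow = original.copy()` → shallow = {'data': [6, 6, 4], 'nested': {'a': [2, 6]}}
`deep = copy.deepcopy(original)` → deep = {'data': [6, 6, 4], 'nested': {'a': [2, 6]}}
`original['data'].append(576)` → original = {'data': [6, 6, 4, 576], 'nested': {'a': [2, 6]}}; shallow = {'data': [6, 6, 4, 576], 'nested': {'a': [2, 6]}}
`original['nested']['a'].append(329)` → original = {'data': [6, 6, 4, 576], 'nested': {'a': [2, 6, 329]}}; shallow = {'data': [6, 6, 4, 576], 'nested': {'a': [2, 6, 329]}}
`print(shallow['data'])` → prints [6, 6, 4, 576]
`print(shallow['nested']['a'])` → prints [2, 6, 329]
`print(deep['data'])` → prints [6, 6, 4]
`print(deep['nested']['a'])` → prints [2, 6]

Answer:
[6, 6, 4, 576]
[2, 6, 329]
[6, 6, 4]
[2, 6]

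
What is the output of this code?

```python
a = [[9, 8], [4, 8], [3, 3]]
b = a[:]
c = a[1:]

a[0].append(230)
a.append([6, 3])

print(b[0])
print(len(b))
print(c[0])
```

Key concept: slice with nested mutation.
Step by step:
`a = [[9, 8], [4, 8], [3, 3]]` → a = [[9, 8], [4, 8], [3, 3]]
`b = a[:]` → b = [[9, 8], [4, 8], [3, 3]]
`c = a[1:]` → c = [[4, 8], [3, 3]]
`a[0].append(230)` → a = [[9, 8, 230], [4, 8], [3, 3]]; b = [[9, 8, 230], [4, 8], [3, 3]]
`a.append([6, 3])` → a = [[9, 8, 230], [4, 8], [3, 3], [6, 3]]
`print(b[0])` → prints [9, 8, 230]
`print(len(b))` → prints 3
`print(c[0])` → prints [4, 8]

Answer:
[9, 8, 230]
3
[4, 8]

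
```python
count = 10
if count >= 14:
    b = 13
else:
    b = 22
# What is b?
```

Trace:
`count = 10` → count = 10
`if count >= 14: ...` → count >= 14 is False, take else branch → b = 22
So b = 22

Answer: 22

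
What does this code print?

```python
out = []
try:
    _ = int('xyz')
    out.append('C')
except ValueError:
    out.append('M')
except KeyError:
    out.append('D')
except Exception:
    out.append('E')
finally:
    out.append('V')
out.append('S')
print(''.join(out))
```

Execution trace: 'M' (except ValueError) → 'V' (finally) → 'S' (after the try/except). Output: MVS

Answer: MVS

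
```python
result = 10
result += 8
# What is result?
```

Trace:
`result = 10` → result = 10
`result += 8` → result = 18
So result = 18

Answer: 18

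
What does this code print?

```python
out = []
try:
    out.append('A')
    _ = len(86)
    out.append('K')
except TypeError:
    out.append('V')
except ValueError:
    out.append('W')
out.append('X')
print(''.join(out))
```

Execution trace: 'A' (try body) → 'V' (except TypeError) → 'X' (after the try/except). Output: AVX

Answer: AVX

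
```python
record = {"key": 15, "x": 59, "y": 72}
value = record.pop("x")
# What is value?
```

Trace:
`record = {"key": 15, "x": 59, "y": 72}` → record = {'key': 15, 'x': 59, 'y': 72}
`value = record.pop("x")` → record = {'key': 15, 'y': 72}; value = 59
So value = 59

Answer: 59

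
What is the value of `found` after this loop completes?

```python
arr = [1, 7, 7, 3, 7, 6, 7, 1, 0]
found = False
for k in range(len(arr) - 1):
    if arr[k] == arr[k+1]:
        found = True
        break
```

Check consecutive duplicates in [1, 7, 7, 3, 7, 6, 7, 1, 0]
`found` takes the values: False → True

Answer: True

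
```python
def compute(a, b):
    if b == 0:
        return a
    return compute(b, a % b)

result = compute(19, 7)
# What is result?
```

compute(19, 7) -> compute(7, 5) -> compute(5, 2) -> compute(2, 1) -> compute(1, 0) -> 1

Answer: 1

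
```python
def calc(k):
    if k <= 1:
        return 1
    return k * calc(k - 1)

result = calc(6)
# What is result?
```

calc(6) = 6 * 5 * 4 * 3 * 2 * 1 = 720

Answer: 720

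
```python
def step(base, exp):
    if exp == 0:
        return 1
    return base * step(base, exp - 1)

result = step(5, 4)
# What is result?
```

step(5, 4) = 5 * 5 * 5 * 5 = 625

Answer: 625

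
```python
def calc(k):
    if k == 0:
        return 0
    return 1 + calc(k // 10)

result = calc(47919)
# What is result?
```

Count of digits of 47919: 5

Answer: 5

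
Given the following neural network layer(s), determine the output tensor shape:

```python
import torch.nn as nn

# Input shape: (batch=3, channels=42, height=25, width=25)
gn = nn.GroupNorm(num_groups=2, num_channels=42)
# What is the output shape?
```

Input: (3, 42, 25, 25) -> Output: (3, 42, 25, 25)

Answer: (3, 42, 25, 25)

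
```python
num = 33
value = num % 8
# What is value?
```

Trace:
`num = 33` → num = 33
`value = num % 8` → value = 1
So value = 1

Answer: 1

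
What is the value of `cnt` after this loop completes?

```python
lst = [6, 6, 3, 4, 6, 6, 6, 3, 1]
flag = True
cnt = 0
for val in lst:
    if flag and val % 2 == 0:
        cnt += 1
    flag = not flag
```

Count even values at even positions
`cnt` takes the values: 0 → 1 → 2 → 3

Answer: 3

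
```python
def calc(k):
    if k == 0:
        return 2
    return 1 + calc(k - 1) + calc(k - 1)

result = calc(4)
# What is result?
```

calc(k) = 1 + 2·calc(k-1), calc(0)=2. Closed form: (2+1)·2^4 - 1 = 47.

Answer: 47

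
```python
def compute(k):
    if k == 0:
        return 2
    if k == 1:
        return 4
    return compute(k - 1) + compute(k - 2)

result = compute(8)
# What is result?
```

Build up from base cases: compute(0)=2, compute(1)=4, compute(2)=6, compute(3)=10, compute(4)=16, compute(5)=26, compute(6)=42, ..., compute(8)=110

Answer: 110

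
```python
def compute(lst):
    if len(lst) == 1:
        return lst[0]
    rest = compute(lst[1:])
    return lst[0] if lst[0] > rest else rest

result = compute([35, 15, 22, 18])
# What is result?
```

Recursive max over [35, 15, 22, 18] = 35

Answer: 35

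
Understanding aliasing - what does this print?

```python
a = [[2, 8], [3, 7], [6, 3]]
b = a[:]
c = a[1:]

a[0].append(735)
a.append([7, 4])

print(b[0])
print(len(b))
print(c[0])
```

Key concept: slice with nested mutation.
Step by step:
`a = [[2, 8], [3, 7], [6, 3]]` → a = [[2, 8], [3, 7], [6, 3]]
`b = a[:]` → b = [[2, 8], [3, 7], [6, 3]]
`c = a[1:]` → c = [[3, 7], [6, 3]]
`a[0].append(735)` → a = [[2, 8, 735], [3, 7], [6, 3]]; b = [[2, 8, 735], [3, 7], [6, 3]]
`a.append([7, 4])` → a = [[2, 8, 735], [3, 7], [6, 3], [7, 4]]
`print(b[0])` → prints [2, 8, 735]
`print(len(b))` → prints 3
`print(c[0])` → prints [3, 7]

Answer:
[2, 8, 735]
3
[3, 7]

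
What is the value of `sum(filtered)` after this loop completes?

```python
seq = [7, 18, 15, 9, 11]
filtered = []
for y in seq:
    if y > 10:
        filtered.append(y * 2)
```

Sum of doubled values > 10
`filtered` takes the values: [] → [36] → [36, 30] → [36, 30, 22]
So `sum(filtered)` = 88

Answer: 88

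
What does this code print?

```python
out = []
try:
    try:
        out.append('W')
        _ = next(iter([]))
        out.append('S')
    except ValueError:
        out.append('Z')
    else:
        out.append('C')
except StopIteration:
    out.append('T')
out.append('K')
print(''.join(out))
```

Execution trace: 'W' (try body) → 'T' (outer except StopIteration) → 'K' (after the try/except). Output: WTK

Answer: WTK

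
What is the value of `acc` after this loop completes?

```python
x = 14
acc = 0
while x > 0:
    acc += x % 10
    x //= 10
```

Sum digits of 14
`acc` takes the values: 0 → 4 → 5

Answer: 5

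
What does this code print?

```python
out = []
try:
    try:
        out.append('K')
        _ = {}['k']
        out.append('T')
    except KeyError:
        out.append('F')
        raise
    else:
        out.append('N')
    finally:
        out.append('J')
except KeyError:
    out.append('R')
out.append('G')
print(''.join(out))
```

Execution trace: 'K' (inner try body) → 'F' (inner except KeyError) → 'J' (inner finally) → 'R' (outer except KeyError) → 'G' (after the try/except). Output: KFJRG

Answer: KFJRG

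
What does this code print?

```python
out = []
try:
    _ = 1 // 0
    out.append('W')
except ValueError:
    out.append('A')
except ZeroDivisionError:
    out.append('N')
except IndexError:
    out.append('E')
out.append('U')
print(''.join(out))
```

Execution trace: 'N' (except ZeroDivisionError) → 'U' (after the try/except). Output: NU

Answer: NU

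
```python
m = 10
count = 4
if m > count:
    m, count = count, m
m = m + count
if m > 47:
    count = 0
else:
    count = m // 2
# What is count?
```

Trace:
`m = 10` → m = 10
`count = 4` → count = 4
`if m > count: ...` → m > count is True → m = 4; count = 10
`m = m + count` → m = 14
`if m > 47: ...` → m > 47 is False, take else branch → count = 7
So count = 7

Answer: 7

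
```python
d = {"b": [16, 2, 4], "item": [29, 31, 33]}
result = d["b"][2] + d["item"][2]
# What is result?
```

Trace:
`d = {"b": [16, 2, 4], "item": [29, 31, 33]}` → d = {'b': [16, 2, 4], 'item': [29, 31, 33]}
`result = d["b"][2] + d["item"][2]` → result = 37
So result = 37

Answer: 37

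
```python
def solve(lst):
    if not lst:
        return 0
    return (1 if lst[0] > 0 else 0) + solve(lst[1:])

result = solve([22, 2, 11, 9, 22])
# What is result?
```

Count of positive elements in [22, 2, 11, 9, 22] = 5

Answer: 5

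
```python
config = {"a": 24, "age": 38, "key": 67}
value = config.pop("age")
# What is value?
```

Trace:
`config = {"a": 24, "age": 38, "key": 67}` → config = {'a': 24, 'age': 38, 'key': 67}
`value = config.pop("age")` → config = {'a': 24, 'key': 67}; value = 38
So value = 38

Answer: 38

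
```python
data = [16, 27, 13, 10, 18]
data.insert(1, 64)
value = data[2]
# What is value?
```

Trace:
`data = [16, 27, 13, 10, 18]` → data = [16, 27, 13, 10, 18]
`data.insert(1, 64)` → data = [16, 64, 27, 13, 10, 18]
`value = data[2]` → value = 27
So value = 27

Answer: 27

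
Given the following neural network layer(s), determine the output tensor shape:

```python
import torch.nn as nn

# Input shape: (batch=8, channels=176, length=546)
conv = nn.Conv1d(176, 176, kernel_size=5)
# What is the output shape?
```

Input: (8, 176, 546) -> Output: (8, 176, 542)

Answer: (8, 176, 542)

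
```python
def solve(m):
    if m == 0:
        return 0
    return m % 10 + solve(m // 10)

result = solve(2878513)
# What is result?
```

Sum of digits of 2878513: 3 + 1 + 5 + 8 + 7 + 8 + 2 = 34

Answer: 34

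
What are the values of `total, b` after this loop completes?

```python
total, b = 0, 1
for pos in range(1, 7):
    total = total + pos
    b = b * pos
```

Sum and factorial of 1 to 6
`total, b` takes the values: (0, 1) → (1, 1) → (3, 1) → (3, 2) → (6, 2) → (6, 6) → (10, 6) → (10, 24) → (15, 24) → (15, 120) → (21, 120) → (21, 720)

Answer: 21, 720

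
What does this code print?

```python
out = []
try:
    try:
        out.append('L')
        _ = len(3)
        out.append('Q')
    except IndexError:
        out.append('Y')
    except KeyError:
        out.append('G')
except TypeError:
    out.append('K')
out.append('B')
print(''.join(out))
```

Execution trace: 'L' (try body) → 'K' (outer except TypeError) → 'B' (after the try/except). Output: LKB

Answer: LKB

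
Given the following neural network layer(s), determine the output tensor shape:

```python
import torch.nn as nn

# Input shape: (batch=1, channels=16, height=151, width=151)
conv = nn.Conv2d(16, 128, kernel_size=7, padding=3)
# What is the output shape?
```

Input: (1, 16, 151, 151) -> Output: (1, 128, 151, 151)

Answer: (1, 128, 151, 151)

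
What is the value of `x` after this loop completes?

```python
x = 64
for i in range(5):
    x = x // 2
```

Halve 5 times: 64 // 2^5 = 2
`x` takes the values: 64 → 32 → 16 → 8 → 4 → 2

Answer: 2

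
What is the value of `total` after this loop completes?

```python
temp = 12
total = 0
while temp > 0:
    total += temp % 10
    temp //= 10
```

Sum digits of 12
`total` takes the values: 0 → 2 → 3

Answer: 3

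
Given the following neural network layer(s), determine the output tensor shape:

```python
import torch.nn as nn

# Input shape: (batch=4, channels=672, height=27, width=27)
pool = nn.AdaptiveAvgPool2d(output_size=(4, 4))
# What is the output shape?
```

Input: (4, 672, 27, 27) -> Output: (4, 672, 4, 4)

Answer: (4, 672, 4, 4)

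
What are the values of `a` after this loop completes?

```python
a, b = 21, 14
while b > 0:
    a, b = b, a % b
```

GCD of 21 and 14
`a` takes the values: 21 → 14 → 7

Answer: 7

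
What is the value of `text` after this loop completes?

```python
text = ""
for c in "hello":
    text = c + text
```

Reverse 'hello'
`text` takes the values: "" → "h" → "eh" → "leh" → "lleh" → "olleh"

Answer: "olleh"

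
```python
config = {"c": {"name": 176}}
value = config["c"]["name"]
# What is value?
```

Trace:
`config = {"c": {"name": 176}}` → config = {'c': {'name': 176}}
`value = config["c"]["name"]` → value = 176
So value = 176

Answer: 176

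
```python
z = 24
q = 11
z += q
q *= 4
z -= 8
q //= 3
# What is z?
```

Trace:
`z = 24` → z = 24
`q = 11` → q = 11
`z += q` → z = 35
`q *= 4` → q = 44
`z -= 8` → z = 27
`q //= 3` → q = 14
So z = 27

Answer: 27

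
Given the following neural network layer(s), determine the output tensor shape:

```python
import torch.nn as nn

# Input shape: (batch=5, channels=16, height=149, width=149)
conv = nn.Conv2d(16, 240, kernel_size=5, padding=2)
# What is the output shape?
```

Input: (5, 16, 149, 149) -> Output: (5, 240, 149, 149)

Answer: (5, 240, 149, 149)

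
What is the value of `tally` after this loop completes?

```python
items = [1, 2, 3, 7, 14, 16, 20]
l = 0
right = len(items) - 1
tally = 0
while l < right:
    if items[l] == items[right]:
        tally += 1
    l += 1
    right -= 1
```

Count matching pairs from ends
`tally` takes the values: 0

Answer: 0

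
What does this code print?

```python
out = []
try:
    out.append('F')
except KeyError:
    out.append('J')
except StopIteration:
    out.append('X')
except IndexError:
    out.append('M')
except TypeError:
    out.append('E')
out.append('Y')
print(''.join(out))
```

Execution trace: 'F' (try body, no exception) → 'Y' (after the try/except). Output: FY

Answer: FY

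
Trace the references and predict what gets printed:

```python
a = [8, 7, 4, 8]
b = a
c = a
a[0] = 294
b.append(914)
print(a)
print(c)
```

Key concept: multiple aliases.
Step by step:
`a = [8, 7, 4, 8]` → a = [8, 7, 4, 8]
`b = a` → b = [8, 7, 4, 8] (same object as a)
`c = a` → c = [8, 7, 4, 8] (same object as a, b)
`a[0] = 294` → a = [294, 7, 4, 8] (same object as b, c); b = [294, 7, 4, 8] (same object as a, c); c = [294, 7, 4, 8] (same object as a, b)
`b.append(914)` → a = [294, 7, 4, 8, 914] (same object as b, c); b = [294, 7, 4, 8, 914] (same object as a, c); c = [294, 7, 4, 8, 914] (same object as a, b)
`print(a)` → prints [294, 7, 4, 8, 914]
`print(c)` → prints [294, 7, 4, 8, 914]

Answer:
[294, 7, 4, 8, 914]
[294, 7, 4, 8, 914]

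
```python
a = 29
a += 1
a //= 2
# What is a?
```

Trace:
`a = 29` → a = 29
`a += 1` → a = 30
`a //= 2` → a = 15
So a = 15

Answer: 15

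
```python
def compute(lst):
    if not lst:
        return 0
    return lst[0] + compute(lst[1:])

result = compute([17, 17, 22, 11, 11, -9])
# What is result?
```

17 + 17 + 22 + 11 + 11 + (-9) + 0 = 69

Answer: 69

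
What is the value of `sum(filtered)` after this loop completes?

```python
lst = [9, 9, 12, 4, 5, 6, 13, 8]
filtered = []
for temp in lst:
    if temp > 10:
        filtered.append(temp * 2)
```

Sum of doubled values > 10
`filtered` takes the values: [] → [24] → [24, 26]
So `sum(filtered)` = 50

Answer: 50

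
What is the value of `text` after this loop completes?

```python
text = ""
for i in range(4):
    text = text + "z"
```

Repeat 'z' 4 times
`text` takes the values: "" → "z" → "zz" → "zzz" → "zzzz"

Answer: "zzzz"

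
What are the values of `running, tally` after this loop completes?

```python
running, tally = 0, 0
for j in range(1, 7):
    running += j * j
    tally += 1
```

Sum of squares and count
`running, tally` takes the values: (0, 0) → (1, 0) → (1, 1) → (5, 1) → (5, 2) → (14, 2) → (14, 3) → (30, 3) → (30, 4) → (55, 4) → (55, 5) → (91, 5) → (91, 6)

Answer: 91, 6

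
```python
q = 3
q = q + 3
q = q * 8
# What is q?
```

Trace:
`q = 3` → q = 3
`q = q + 3` → q = 6
`q = q * 8` → q = 48
So q = 48

Answer: 48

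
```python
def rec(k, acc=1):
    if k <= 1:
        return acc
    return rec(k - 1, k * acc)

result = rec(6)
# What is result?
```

Accumulator trace (n, acc): (6, 1) -> (5, 6) -> (4, 30) -> (3, 120) -> (2, 360) -> (1, 720) -> return 720

Answer: 720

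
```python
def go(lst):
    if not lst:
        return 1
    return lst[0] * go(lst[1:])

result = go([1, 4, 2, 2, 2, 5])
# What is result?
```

Product over [1, 4, 2, 2, 2, 5] = 1 * 4 * 2 * 2 * 2 * 5 = 160

Answer: 160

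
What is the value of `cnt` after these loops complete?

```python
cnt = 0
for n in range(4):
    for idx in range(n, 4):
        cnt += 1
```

Upper triangle: 4 + 3 + ... + 1
`cnt` takes the values: 0 → 1 → 2 → 3 → 4 → 5 → 6 → 7 → 8 → 9 → 10

Answer: 10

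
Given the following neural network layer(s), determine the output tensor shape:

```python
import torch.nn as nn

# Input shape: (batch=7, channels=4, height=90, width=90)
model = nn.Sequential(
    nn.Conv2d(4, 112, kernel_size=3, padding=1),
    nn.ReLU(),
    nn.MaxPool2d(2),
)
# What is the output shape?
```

Input: (7, 4, 90, 90) -> after Conv2d: (7, 112, 90, 90) -> after ReLU: (7, 112, 90, 90) -> Output: (7, 112, 45, 45)

Answer: (7, 112, 45, 45)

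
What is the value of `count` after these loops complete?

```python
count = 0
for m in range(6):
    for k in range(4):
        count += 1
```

6 * 4 = 24
`count` takes the values: 0 → 1 → 2 → 3 → 4 → 5 → 6 → 7 → 8 → 9 → 10 → 11 → 12 → 13 → 14 → 15 → 16 → 17 → 18 → 19 → 20 → 21 → 22 → 23 → 24

Answer: 24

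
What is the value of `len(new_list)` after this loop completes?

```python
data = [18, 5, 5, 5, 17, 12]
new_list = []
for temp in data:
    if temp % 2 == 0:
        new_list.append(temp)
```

Count even numbers in [18, 5, 5, 5, 17, 12]
`new_list` takes the values: [] → [18] → [18, 12]
So `len(new_list)` = 2

Answer: 2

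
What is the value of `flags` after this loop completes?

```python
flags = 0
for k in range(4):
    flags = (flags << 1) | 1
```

Build 4 consecutive 1-bits: 0b1111
`flags` takes the values: 0 → 1 → 3 → 7 → 15

Answer: 15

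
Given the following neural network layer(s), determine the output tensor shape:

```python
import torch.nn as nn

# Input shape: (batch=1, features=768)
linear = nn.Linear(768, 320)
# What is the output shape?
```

Input: (1, 768) -> Output: (1, 320)

Answer: (1, 320)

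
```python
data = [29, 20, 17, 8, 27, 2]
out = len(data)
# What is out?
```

Trace:
`data = [29, 20, 17, 8, 27, 2]` → data = [29, 20, 17, 8, 27, 2]
`out = len(data)` → out = 6
So out = 6

Answer: 6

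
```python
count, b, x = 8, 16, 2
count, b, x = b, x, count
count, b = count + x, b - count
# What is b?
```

Trace:
`count, b, x = 8, 16, 2` → count = 8; b = 16; x = 2
`count, b, x = b, x, count` → count = 16; b = 2; x = 8
`count, b = count + x, b - count` → count = 24; b = -14
So b = -14

Answer: -14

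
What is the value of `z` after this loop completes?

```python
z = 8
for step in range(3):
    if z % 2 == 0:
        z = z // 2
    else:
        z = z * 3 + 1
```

Collatz-style transformation from 8
`z` takes the values: 8 → 4 → 2 → 1

Answer: 1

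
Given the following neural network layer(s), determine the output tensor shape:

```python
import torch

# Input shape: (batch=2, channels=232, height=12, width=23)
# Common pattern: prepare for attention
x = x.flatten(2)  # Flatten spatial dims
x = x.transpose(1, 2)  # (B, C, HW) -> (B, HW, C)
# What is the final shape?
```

Input: (2, 232, 12, 23) -> after flatten(2): (2, 232, 276) -> Output: (2, 276, 232)

Answer: (2, 276, 232)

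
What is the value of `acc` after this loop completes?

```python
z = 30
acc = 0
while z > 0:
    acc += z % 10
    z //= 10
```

Sum digits of 30
`acc` takes the values: 0 → 3

Answer: 3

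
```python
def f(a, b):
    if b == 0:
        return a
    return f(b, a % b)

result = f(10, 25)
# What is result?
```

f(10, 25) -> f(25, 10) -> f(10, 5) -> f(5, 0) -> 5

Answer: 5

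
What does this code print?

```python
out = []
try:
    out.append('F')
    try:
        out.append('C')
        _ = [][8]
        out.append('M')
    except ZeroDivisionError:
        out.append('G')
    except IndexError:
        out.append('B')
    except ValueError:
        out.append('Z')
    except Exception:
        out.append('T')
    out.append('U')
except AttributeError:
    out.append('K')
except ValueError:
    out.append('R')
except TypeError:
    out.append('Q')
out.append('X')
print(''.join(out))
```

Execution trace: 'F' (try body) → 'C' (inner try body) → 'B' (inner except IndexError) → 'U' (try body, no exception) → 'X' (after the try/except). Output: FCBUX

Answer: FCBUX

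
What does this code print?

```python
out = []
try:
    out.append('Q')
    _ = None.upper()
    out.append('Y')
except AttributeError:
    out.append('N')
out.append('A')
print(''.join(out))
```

Execution trace: 'Q' (try body) → 'N' (except AttributeError) → 'A' (after the try/except). Output: QNA

Answer: QNA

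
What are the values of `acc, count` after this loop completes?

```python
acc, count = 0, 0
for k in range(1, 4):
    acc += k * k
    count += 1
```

Sum of squares and count
`acc, count` takes the values: (0, 0) → (1, 0) → (1, 1) → (5, 1) → (5, 2) → (14, 2) → (14, 3)

Answer: 14, 3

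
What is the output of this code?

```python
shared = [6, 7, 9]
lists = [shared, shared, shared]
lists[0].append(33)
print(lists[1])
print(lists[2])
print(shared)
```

Key concept: list of same reference.
Step by step:
`shared = [6, 7, 9]` → shared = [6, 7, 9]
`lists = [shared, shared, shared]` → lists = [[6, 7, 9], [6, 7, 9], [6, 7, 9]]
`lists[0].append(33)` → shared = [6, 7, 9, 33]; lists = [[6, 7, 9, 33], [6, 7, 9, 33], [6, 7, 9, 33]]
`print(lists[1])` → prints [6, 7, 9, 33]
`print(lists[2])` → prints [6, 7, 9, 33]
`print(shared)` → prints [6, 7, 9, 33]

Answer:
[6, 7, 9, 33]
[6, 7, 9, 33]
[6, 7, 9, 33]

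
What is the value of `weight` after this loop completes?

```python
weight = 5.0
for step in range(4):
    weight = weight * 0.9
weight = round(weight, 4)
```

Exponential decay: 5.0 * 0.9^4
`weight` takes the values: 5.0 → 4.5 → 4.05 → 3.645 → 3.2805

Answer: 3.2805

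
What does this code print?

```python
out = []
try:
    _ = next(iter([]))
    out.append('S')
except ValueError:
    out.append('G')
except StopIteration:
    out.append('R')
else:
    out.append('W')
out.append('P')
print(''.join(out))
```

Execution trace: 'R' (except StopIteration) → 'P' (after the try/except). Output: RP

Answer: RP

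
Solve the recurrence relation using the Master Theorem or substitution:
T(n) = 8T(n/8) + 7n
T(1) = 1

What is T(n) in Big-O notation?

By Master Theorem: a=8, b=8, f(n)=7n. Since log_8(8) = 1 and f(n) = Θ(n^1), Case 2 applies. T(n) = O(n log n).

Answer: O(n log n)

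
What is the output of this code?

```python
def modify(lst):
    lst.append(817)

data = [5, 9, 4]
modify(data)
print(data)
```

Key concept: function modifies passed list.
Step by step:
`data = [5, 9, 4]` → data = [5, 9, 4]
`modify(data)` → data = [5, 9, 4, 817]
`print(data)` → prints [5, 9, 4, 817]

Answer: [5, 9, 4, 817]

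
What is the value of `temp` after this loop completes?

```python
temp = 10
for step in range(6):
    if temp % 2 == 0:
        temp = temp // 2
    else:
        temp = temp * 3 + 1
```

Collatz-style transformation from 10
`temp` takes the values: 10 → 5 → 16 → 8 → 4 → 2 → 1

Answer: 1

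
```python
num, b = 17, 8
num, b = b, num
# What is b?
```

Trace:
`num, b = 17, 8` → num = 17; b = 8
`num, b = b, num` → num = 8; b = 17
So b = 17

Answer: 17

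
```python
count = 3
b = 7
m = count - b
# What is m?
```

Trace:
`count = 3` → count = 3
`b = 7` → b = 7
`m = count - b` → m = -4
So m = -4

Answer: -4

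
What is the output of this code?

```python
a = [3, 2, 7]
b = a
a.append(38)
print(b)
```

Key concept: basic list aliasing.
Step by step:
`a = [3, 2, 7]` → a = [3, 2, 7]
`b = a` → b = [3, 2, 7] (same object as a)
`a.append(38)` → a = [3, 2, 7, 38] (same object as b); b = [3, 2, 7, 38] (same object as a)
`print(b)` → prints [3, 2, 7, 38]

Answer: [3, 2, 7, 38]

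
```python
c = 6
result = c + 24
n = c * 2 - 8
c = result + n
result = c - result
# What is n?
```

Trace:
`c = 6` → c = 6
`result = c + 24` → result = 30
`n = c * 2 - 8` → n = 4
`c = result + n` → c = 34
`result = c - result` → result = 4
So n = 4

Answer: 4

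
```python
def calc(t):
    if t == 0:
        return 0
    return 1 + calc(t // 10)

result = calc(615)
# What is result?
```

Count of digits of 615: 3

Answer: 3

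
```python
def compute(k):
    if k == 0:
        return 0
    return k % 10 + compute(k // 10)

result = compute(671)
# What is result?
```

Sum of digits of 671: 1 + 7 + 6 = 14

Answer: 14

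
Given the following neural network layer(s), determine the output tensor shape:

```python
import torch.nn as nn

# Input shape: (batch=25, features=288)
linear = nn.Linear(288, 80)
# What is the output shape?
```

Input: (25, 288) -> Output: (25, 80)

Answer: (25, 80)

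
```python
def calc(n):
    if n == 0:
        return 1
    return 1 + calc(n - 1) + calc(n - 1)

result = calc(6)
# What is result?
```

calc(n) = 1 + 2·calc(n-1), calc(0)=1. Closed form: (1+1)·2^6 - 1 = 127.

Answer: 127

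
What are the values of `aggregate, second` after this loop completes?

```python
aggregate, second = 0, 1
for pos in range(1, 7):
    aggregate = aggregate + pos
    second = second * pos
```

Sum and factorial of 1 to 6
`aggregate, second` takes the values: (0, 1) → (1, 1) → (3, 1) → (3, 2) → (6, 2) → (6, 6) → (10, 6) → (10, 24) → (15, 24) → (15, 120) → (21, 120) → (21, 720)

Answer: 21, 720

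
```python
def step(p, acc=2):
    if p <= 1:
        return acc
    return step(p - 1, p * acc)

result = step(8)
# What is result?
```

Accumulator trace (n, acc): (8, 2) -> (7, 16) -> (6, 112) -> (5, 672) -> (4, 3360) -> (3, 13440) -> (2, 40320) -> (1, 80640) -> return 80640

Answer: 80640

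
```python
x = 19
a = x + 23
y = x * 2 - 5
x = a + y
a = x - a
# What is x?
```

Trace:
`x = 19` → x = 19
`a = x + 23` → a = 42
`y = x * 2 - 5` → y = 33
`x = a + y` → x = 75
`a = x - a` → a = 33
So x = 75

Answer: 75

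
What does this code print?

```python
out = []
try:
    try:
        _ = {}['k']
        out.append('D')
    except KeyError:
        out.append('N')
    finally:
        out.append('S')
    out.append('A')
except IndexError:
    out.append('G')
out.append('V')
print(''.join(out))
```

Execution trace: 'N' (inner except KeyError) → 'S' (inner finally) → 'A' (try body, no exception) → 'V' (after the try/except). Output: NSAV

Answer: NSAV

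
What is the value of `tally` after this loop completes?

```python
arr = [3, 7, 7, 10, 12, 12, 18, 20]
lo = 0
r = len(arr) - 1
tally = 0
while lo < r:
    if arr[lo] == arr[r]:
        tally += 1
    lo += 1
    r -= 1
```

Count matching pairs from ends
`tally` takes the values: 0

Answer: 0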